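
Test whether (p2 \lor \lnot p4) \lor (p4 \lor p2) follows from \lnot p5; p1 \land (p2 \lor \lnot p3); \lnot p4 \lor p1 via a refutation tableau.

Initial set: {T \lnot p5; T (p1 \land (p2 \lor \lnot p3)); T (\lnot p4 \lor p1); F ((p2 \lor \lnot p4) \lor (p4 \lor p2))}.
T (p1 \land (p2 \lor \lnot p3)): α-rule — add T p1, T (p2 \lor \lnot p3).
F ((p2 \lor \lnot p4) \lor (p4 \lor p2)): α-rule — add F (p2 \lor \lnot p4), F (p4 \lor p2).
F (p2 \lor \lnot p4): α-rule — add F p2, F \lnot p4.
F (p4 \lor p2): α-rule — add F p4, F p2.
× closes — contains both p4 and \lnot p4.
All 1 branch closes.
Every branch closed, so the premises entail the conclusion.

Yes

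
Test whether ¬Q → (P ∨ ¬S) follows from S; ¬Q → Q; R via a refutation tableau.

Yes

Initial set: {S; (¬Q → Q); R; ¬(¬Q → (P ∨ ¬S))}.
¬(¬Q → (P ∨ ¬S)): α-rule — add ¬Q, ¬(P ∨ ¬S).
¬(P ∨ ¬S): α-rule — add ¬P, ¬¬S.
(¬Q → Q): β-rule — branch into ¬¬Q  //  Q.
  branch 1 (add ¬¬Q):
    × closes — contains both Q and ¬Q.
  branch 2 (add Q):
    × closes — contains both Q and ¬Q.
All 2 branches close.
Every branch closed, so the premises entail the conclusion.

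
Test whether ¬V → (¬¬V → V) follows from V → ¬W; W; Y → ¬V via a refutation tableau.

Initial set: {(V → ¬W); W; (Y → ¬V); ¬(¬V → (¬¬V → V))}.
¬(¬V → (¬¬V → V)): α-rule — add ¬V, ¬(¬¬V → V).
¬(¬¬V → V): α-rule — add ¬¬V, ¬V.
¬¬V: drop double negation, giving V.
× closes — contains both V and ¬V.
All 1 branch closes.
Every branch closed, so the premises entail the conclusion.

Yes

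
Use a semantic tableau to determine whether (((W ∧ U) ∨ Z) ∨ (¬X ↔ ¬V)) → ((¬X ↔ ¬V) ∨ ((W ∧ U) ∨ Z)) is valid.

Valid

Assume the negation and expand:
Initial set: {¬((((W ∧ U) ∨ Z) ∨ (¬X ↔ ¬V)) → ((¬X ↔ ¬V) ∨ ((W ∧ U) ∨ Z)))}.
¬((((W ∧ U) ∨ Z) ∨ (¬X ↔ ¬V)) → ((¬X ↔ ¬V) ∨ ((W ∧ U) ∨ Z))): α-rule — add (((W ∧ U) ∨ Z) ∨ (¬X ↔ ¬V)), ¬((¬X ↔ ¬V) ∨ ((W ∧ U) ∨ Z)).
¬((¬X ↔ ¬V) ∨ ((W ∧ U) ∨ Z)): α-rule — add ¬(¬X ↔ ¬V), ¬((W ∧ U) ∨ Z).
¬((W ∧ U) ∨ Z): α-rule — add ¬(W ∧ U), ¬Z.
(((W ∧ U) ∨ Z) ∨ (¬X ↔ ¬V)): β-rule — branch into ((W ∧ U) ∨ Z)  //  (¬X ↔ ¬V).
  branch 1 (add ((W ∧ U) ∨ Z)):
    ¬(¬X ↔ ¬V): β-rule — branch into ¬X, ¬¬V  //  ¬¬X, ¬V.
      branch 1.1 (add ¬X, ¬¬V):
        ¬(W ∧ U): β-rule — branch into ¬W  //  ¬U.
          branch 1.1.1 (add ¬W):
            ((W ∧ U) ∨ Z): β-rule — branch into (W ∧ U)  //  Z.
              branch 1.1.1.1 (add (W ∧ U)):
                (W ∧ U): α-rule — add W, U.
                × closes — contains both W and ¬W.
              branch 1.1.1.2 (add Z):
                × closes — contains both Z and ¬Z.
          branch 1.1.2 (add ¬U):
            ((W ∧ U) ∨ Z): β-rule — branch into (W ∧ U)  //  Z.
              branch 1.1.2.1 (add (W ∧ U)):
                (W ∧ U): α-rule — add W, U.
                × closes — contains both U and ¬U.
              branch 1.1.2.2 (add Z):
                × closes — contains both Z and ¬Z.
      branch 1.2 (add ¬¬X, ¬V):
        ¬(W ∧ U): β-rule — branch into ¬W  //  ¬U.
          branch 1.2.1 (add ¬W):
            ((W ∧ U) ∨ Z): β-rule — branch into (W ∧ U)  //  Z.
              branch 1.2.1.1 (add (W ∧ U)):
                (W ∧ U): α-rule — add W, U.
                × closes — contains both W and ¬W.
              branch 1.2.1.2 (add Z):
                × closes — contains both Z and ¬Z.
          branch 1.2.2 (add ¬U):
            ((W ∧ U) ∨ Z): β-rule — branch into (W ∧ U)  //  Z.
              branch 1.2.2.1 (add (W ∧ U)):
                (W ∧ U): α-rule — add W, U.
                × closes — contains both U and ¬U.
              branch 1.2.2.2 (add Z):
                × closes — contains both Z and ¬Z.
  branch 2 (add (¬X ↔ ¬V)):
    ¬(¬X ↔ ¬V): β-rule — branch into ¬X, ¬¬V  //  ¬¬X, ¬V.
      branch 2.1 (add ¬X, ¬¬V):
        ¬(W ∧ U): β-rule — branch into ¬W  //  ¬U.
          branch 2.1.1 (add ¬W):
            (¬X ↔ ¬V): β-rule — branch into ¬X, ¬V  //  ¬¬X, ¬¬V.
              branch 2.1.1.1 (add ¬X, ¬V):
                × closes — contains both V and ¬V.
              branch 2.1.1.2 (add ¬¬X, ¬¬V):
                × closes — contains both X and ¬X.
          branch 2.1.2 (add ¬U):
            (¬X ↔ ¬V): β-rule — branch into ¬X, ¬V  //  ¬¬X, ¬¬V.
              branch 2.1.2.1 (add ¬X, ¬V):
                × closes — contains both V and ¬V.
              branch 2.1.2.2 (add ¬¬X, ¬¬V):
                × closes — contains both X and ¬X.
      branch 2.2 (add ¬¬X, ¬V):
        ¬(W ∧ U): β-rule — branch into ¬W  //  ¬U.
          branch 2.2.1 (add ¬W):
            (¬X ↔ ¬V): β-rule — branch into ¬X, ¬V  //  ¬¬X, ¬¬V.
              branch 2.2.1.1 (add ¬X, ¬V):
                × closes — contains both X and ¬X.
              branch 2.2.1.2 (add ¬¬X, ¬¬V):
                × closes — contains both V and ¬V.
          branch 2.2.2 (add ¬U):
            (¬X ↔ ¬V): β-rule — branch into ¬X, ¬V  //  ¬¬X, ¬¬V.
              branch 2.2.2.1 (add ¬X, ¬V):
                × closes — contains both X and ¬X.
              branch 2.2.2.2 (add ¬¬X, ¬¬V):
                × closes — contains both V and ¬V.
All 16 branches close.
Every branch closed, so the negation is unsatisfiable and the formula is valid.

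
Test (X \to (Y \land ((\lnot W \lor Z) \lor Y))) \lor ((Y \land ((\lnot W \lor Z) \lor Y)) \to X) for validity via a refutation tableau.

Assume the negation and expand:
Initial set: {\lnot ((X \to (Y \land ((\lnot W \lor Z) \lor Y))) \lor ((Y \land ((\lnot W \lor Z) \lor Y)) \to X))}.
\lnot ((X \to (Y \land ((\lnot W \lor Z) \lor Y))) \lor ((Y \land ((\lnot W \lor Z) \lor Y)) \to X)): α-rule — add \lnot (X \to (Y \land ((\lnot W \lor Z) \lor Y))), \lnot ((Y \land ((\lnot W \lor Z) \lor Y)) \to X).
\lnot (X \to (Y \land ((\lnot W \lor Z) \lor Y))): α-rule — add X, \lnot (Y \land ((\lnot W \lor Z) \lor Y)).
\lnot ((Y \land ((\lnot W \lor Z) \lor Y)) \to X): α-rule — add (Y \land ((\lnot W \lor Z) \lor Y)), \lnot X.
× closes — contains both X and \lnot X.
All 1 branch closes.
Every branch closed, so the negation is unsatisfiable and the formula is valid.

Valid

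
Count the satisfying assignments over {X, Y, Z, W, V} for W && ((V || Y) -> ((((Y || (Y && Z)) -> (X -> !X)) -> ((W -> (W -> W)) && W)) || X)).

Initial set: {T (W && ((V || Y) -> ((((Y || (Y && Z)) -> (X -> !X)) -> ((W -> (W -> W)) && W)) || X)))}.
T (W && ((V || Y) -> ((((Y || (Y && Z)) -> (X -> !X)) -> ((W -> (W -> W)) && W)) || X))): α-rule — add T W, T ((V || Y) -> ((((Y || (Y && Z)) -> (X -> !X)) -> ((W -> (W -> W)) && W)) || X)).
T ((V || Y) -> ((((Y || (Y && Z)) -> (X -> !X)) -> ((W -> (W -> W)) && W)) || X)): β-rule — branch into F (V || Y)  //  T ((((Y || (Y && Z)) -> (X -> !X)) -> ((W -> (W -> W)) && W)) || X).
  branch 1 (add F (V || Y)):
    F (V || Y): α-rule — add F V, F Y.
    ○ open, literals {V=F, W=T, Y=F}.
  branch 2 (add T ((((Y || (Y && Z)) -> (X -> !X)) -> ((W -> (W -> W)) && W)) || X)):
    T ((((Y || (Y && Z)) -> (X -> !X)) -> ((W -> (W -> W)) && W)) || X): β-rule — branch into T (((Y || (Y && Z)) -> (X -> !X)) -> ((W -> (W -> W)) && W))  //  T X.
      branch 2.1 (add T (((Y || (Y && Z)) -> (X -> !X)) -> ((W -> (W -> W)) && W))):
        T (((Y || (Y && Z)) -> (X -> !X)) -> ((W -> (W -> W)) && W)): β-rule — branch into F ((Y || (Y && Z)) -> (X -> !X))  //  T ((W -> (W -> W)) && W).
          branch 2.1.1 (add F ((Y || (Y && Z)) -> (X -> !X))):
            F ((Y || (Y && Z)) -> (X -> !X)): α-rule — add T (Y || (Y && Z)), F (X -> !X).
            F (X -> !X): α-rule — add T X, F !X.
            T (Y || (Y && Z)): β-rule — branch into T Y  //  T (Y && Z).
              branch 2.1.1.1 (add T Y):
                ○ open, literals {W=T, X=T, Y=T}.
              branch 2.1.1.2 (add T (Y && Z)):
                T (Y && Z): α-rule — add T Y, T Z.
                ○ open, literals {W=T, X=T, Y=T, Z=T}.
          branch 2.1.2 (add T ((W -> (W -> W)) && W)):
            T ((W -> (W -> W)) && W): α-rule — add T (W -> (W -> W)), T W.
            T (W -> (W -> W)): β-rule — branch into F W  //  T (W -> W).
              branch 2.1.2.1 (add F W):
                × closes — contains both W and !W.
              branch 2.1.2.2 (add T (W -> W)):
                T (W -> W): β-rule — branch into F W  //  T W.
                  branch 2.1.2.2.1 (add F W):
                    × closes — contains both W and !W.
                  branch 2.1.2.2.2 (add T W):
                    ○ open, literals {W=T}.
      branch 2.2 (add T X):
        ○ open, literals {W=T, X=T}.
2 branches closed, 5 open.
Each open branch fixes some atoms; the unmentioned ones are free. Counting distinct full assignments: branch {V=F, W=T, Y=F} (X, Z) contributes 4 new; branch {W=T, X=T, Y=T} (Z, V) contributes 4 new; branch {W=T, X=T, Y=T, Z=T} (V) contributes 0 new; branch {W=T} (X, Y, Z, V) contributes 8 new; branch {W=T, X=T} (Y, Z, V) contributes 0 new. Total: 16.

16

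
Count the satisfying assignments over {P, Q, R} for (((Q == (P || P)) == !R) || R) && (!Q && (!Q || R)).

3

Initial set: {((((Q == (P || P)) == !R) || R) && (!Q && (!Q || R)))}.
((((Q == (P || P)) == !R) || R) && (!Q && (!Q || R))): α-rule — add (((Q == (P || P)) == !R) || R), (!Q && (!Q || R)).
(!Q && (!Q || R)): α-rule — add !Q, (!Q || R).
(((Q == (P || P)) == !R) || R): β-rule — branch into ((Q == (P || P)) == !R)  //  R.
  branch 1 (add ((Q == (P || P)) == !R)):
    (!Q || R): β-rule — branch into !Q  //  R.
      branch 1.1 (add !Q):
        ((Q == (P || P)) == !R): β-rule — branch into (Q == (P || P)), !R  //  !(Q == (P || P)), !!R.
          branch 1.1.1 (add (Q == (P || P)), !R):
            (Q == (P || P)): β-rule — branch into Q, (P || P)  //  !Q, !(P || P).
              branch 1.1.1.1 (add Q, (P || P)):
                × closes — contains both Q and !Q.
              branch 1.1.1.2 (add !Q, !(P || P)):
                !(P || P): α-rule — add !P, !P.
                ○ open, literals {P=0, Q=0, R=0}.
          branch 1.1.2 (add !(Q == (P || P)), !!R):
            !(Q == (P || P)): β-rule — branch into Q, !(P || P)  //  !Q, (P || P).
              branch 1.1.2.1 (add Q, !(P || P)):
                × closes — contains both Q and !Q.
              branch 1.1.2.2 (add !Q, (P || P)):
                (P || P): β-rule — branch into P  //  P.
                  branch 1.1.2.2.1 (add P):
                    ○ open, literals {P=1, Q=0, R=1}.
                  branch 1.1.2.2.2 (add P):
                    ○ open, literals {P=1, Q=0, R=1}.
      branch 1.2 (add R):
        ((Q == (P || P)) == !R): β-rule — branch into (Q == (P || P)), !R  //  !(Q == (P || P)), !!R.
          branch 1.2.1 (add (Q == (P || P)), !R):
            × closes — contains both R and !R.
          branch 1.2.2 (add !(Q == (P || P)), !!R):
            !(Q == (P || P)): β-rule — branch into Q, !(P || P)  //  !Q, (P || P).
              branch 1.2.2.1 (add Q, !(P || P)):
                × closes — contains both Q and !Q.
              branch 1.2.2.2 (add !Q, (P || P)):
                (P || P): β-rule — branch into P  //  P.
                  branch 1.2.2.2.1 (add P):
                    ○ open, literals {P=1, Q=0, R=1}.
                  branch 1.2.2.2.2 (add P):
                    ○ open, literals {P=1, Q=0, R=1}.
  branch 2 (add R):
    (!Q || R): β-rule — branch into !Q  //  R.
      branch 2.1 (add !Q):
        ○ open, literals {Q=0, R=1}.
      branch 2.2 (add R):
        ○ open, literals {Q=0, R=1}.
4 branches closed, 7 open.
Each open branch fixes some atoms; the unmentioned ones are free. Counting distinct full assignments: branch {P=0, Q=0, R=0} (none free) contributes 1 new; branch {P=1, Q=0, R=1} (none free) contributes 1 new; branch {P=1, Q=0, R=1} (none free) contributes 0 new; branch {P=1, Q=0, R=1} (none free) contributes 0 new; branch {P=1, Q=0, R=1} (none free) contributes 0 new; branch {Q=0, R=1} (P) contributes 1 new; branch {Q=0, R=1} (P) contributes 0 new. Total: 3.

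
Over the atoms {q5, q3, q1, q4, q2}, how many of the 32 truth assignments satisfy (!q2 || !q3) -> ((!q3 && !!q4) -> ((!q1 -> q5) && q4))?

Initial set: {((!q2 || !q3) -> ((!q3 && !!q4) -> ((!q1 -> q5) && q4)))}.
((!q2 || !q3) -> ((!q3 && !!q4) -> ((!q1 -> q5) && q4))): β-rule — branch into !(!q2 || !q3)  //  ((!q3 && !!q4) -> ((!q1 -> q5) && q4)).
  branch 1 (add !(!q2 || !q3)):
    !(!q2 || !q3): α-rule — add !!q2, !!q3.
    ○ open, literals {q2=true, q3=true}.
  branch 2 (add ((!q3 && !!q4) -> ((!q1 -> q5) && q4))):
    ((!q3 && !!q4) -> ((!q1 -> q5) && q4)): β-rule — branch into !(!q3 && !!q4)  //  ((!q1 -> q5) && q4).
      branch 2.1 (add !(!q3 && !!q4)):
        !(!q3 && !!q4): β-rule — branch into !!q3  //  !!!q4.
          branch 2.1.1 (add !!q3):
            ○ open, literals {q3=true}.
          branch 2.1.2 (add !!!q4):
            !!!q4: drop double negation, giving !q4.
            ○ open, literals {q4=false}.
      branch 2.2 (add ((!q1 -> q5) && q4)):
        ((!q1 -> q5) && q4): α-rule — add (!q1 -> q5), q4.
        (!q1 -> q5): β-rule — branch into !!q1  //  q5.
          branch 2.2.1 (add !!q1):
            ○ open, literals {q1=true, q4=true}.
          branch 2.2.2 (add q5):
            ○ open, literals {q4=true, q5=true}.
0 branches closed, 5 open.
Each open branch fixes some atoms; the unmentioned ones are free. Counting distinct full assignments: branch {q2=true, q3=true} (q5, q1, q4) contributes 8 new; branch {q3=true} (q5, q1, q4, q2) contributes 8 new; branch {q4=false} (q5, q3, q1, q2) contributes 8 new; branch {q1=true, q4=true} (q5, q3, q2) contributes 4 new; branch {q4=true, q5=true} (q3, q1, q2) contributes 2 new. Total: 30.

30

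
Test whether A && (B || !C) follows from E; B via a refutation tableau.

No

Initial set: {E; B; !(A && (B || !C))}.
!(A && (B || !C)): β-rule — branch into !A  //  !(B || !C).
  branch 1 (add !A):
    ○ open, literals {A=F, B=T, E=T}.
  branch 2 (add !(B || !C)):
    !(B || !C): α-rule — add !B, !!C.
    × closes — contains both B and !B.
1 branch closed, 1 open.
An open branch gives a countermodel: A=F, B=T, E=T (unmentioned atoms arbitrary); the premises hold there but the conclusion fails.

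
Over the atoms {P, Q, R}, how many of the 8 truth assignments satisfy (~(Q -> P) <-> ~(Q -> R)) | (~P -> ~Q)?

7

Initial set: {((~(Q -> P) <-> ~(Q -> R)) | (~P -> ~Q))}.
((~(Q -> P) <-> ~(Q -> R)) | (~P -> ~Q)): β-rule — branch into (~(Q -> P) <-> ~(Q -> R))  //  (~P -> ~Q).
  branch 1 (add (~(Q -> P) <-> ~(Q -> R))):
    (~(Q -> P) <-> ~(Q -> R)): β-rule — branch into ~(Q -> P), ~(Q -> R)  //  ~~(Q -> P), ~~(Q -> R).
      branch 1.1 (add ~(Q -> P), ~(Q -> R)):
        ~(Q -> P): α-rule — add Q, ~P.
        ~(Q -> R): α-rule — add Q, ~R.
        ○ open, literals {P=F, Q=T, R=F}.
      branch 1.2 (add ~~(Q -> P), ~~(Q -> R)):
        ~~(Q -> P): β-rule — branch into ~Q  //  P.
          branch 1.2.1 (add ~Q):
            ~~(Q -> R): β-rule — branch into ~Q  //  R.
              branch 1.2.1.1 (add ~Q):
                ○ open, literals {Q=F}.
              branch 1.2.1.2 (add R):
                ○ open, literals {Q=F, R=T}.
          branch 1.2.2 (add P):
            ~~(Q -> R): β-rule — branch into ~Q  //  R.
              branch 1.2.2.1 (add ~Q):
                ○ open, literals {P=T, Q=F}.
              branch 1.2.2.2 (add R):
                ○ open, literals {P=T, R=T}.
  branch 2 (add (~P -> ~Q)):
    (~P -> ~Q): β-rule — branch into ~~P  //  ~Q.
      branch 2.1 (add ~~P):
        ○ open, literals {P=T}.
      branch 2.2 (add ~Q):
        ○ open, literals {Q=F}.
0 branches closed, 7 open.
Each open branch fixes some atoms; the unmentioned ones are free. Counting distinct full assignments: branch {P=F, Q=T, R=F} (none free) contributes 1 new; branch {Q=F} (P, R) contributes 4 new; branch {Q=F, R=T} (P) contributes 0 new; branch {P=T, Q=F} (R) contributes 0 new; branch {P=T, R=T} (Q) contributes 1 new; branch {P=T} (Q, R) contributes 1 new; branch {Q=F} (P, R) contributes 0 new. Total: 7.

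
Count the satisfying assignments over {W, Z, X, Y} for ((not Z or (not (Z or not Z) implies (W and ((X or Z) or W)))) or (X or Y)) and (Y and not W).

4

Initial set: {(((not Z or (not (Z or not Z) implies (W and ((X or Z) or W)))) or (X or Y)) and (Y and not W))}.
(((not Z or (not (Z or not Z) implies (W and ((X or Z) or W)))) or (X or Y)) and (Y and not W)): α-rule — add ((not Z or (not (Z or not Z) implies (W and ((X or Z) or W)))) or (X or Y)), (Y and not W).
(Y and not W): α-rule — add Y, not W.
((not Z or (not (Z or not Z) implies (W and ((X or Z) or W)))) or (X or Y)): β-rule — branch into (not Z or (not (Z or not Z) implies (W and ((X or Z) or W))))  //  (X or Y).
  branch 1 (add (not Z or (not (Z or not Z) implies (W and ((X or Z) or W))))):
    (not Z or (not (Z or not Z) implies (W and ((X or Z) or W)))): β-rule — branch into not Z  //  (not (Z or not Z) implies (W and ((X or Z) or W))).
      branch 1.1 (add not Z):
        ○ open, literals {W=F, Y=T, Z=F}.
      branch 1.2 (add (not (Z or not Z) implies (W and ((X or Z) or W)))):
        (not (Z or not Z) implies (W and ((X or Z) or W))): β-rule — branch into not not (Z or not Z)  //  (W and ((X or Z) or W)).
          branch 1.2.1 (add not not (Z or not Z)):
            not not (Z or not Z): β-rule — branch into Z  //  not Z.
              branch 1.2.1.1 (add Z):
                ○ open, literals {W=F, Y=T, Z=T}.
              branch 1.2.1.2 (add not Z):
                ○ open, literals {W=F, Y=T, Z=F}.
          branch 1.2.2 (add (W and ((X or Z) or W))):
            (W and ((X or Z) or W)): α-rule — add W, ((X or Z) or W).
            × closes — contains both W and not W.
  branch 2 (add (X or Y)):
    (X or Y): β-rule — branch into X  //  Y.
      branch 2.1 (add X):
        ○ open, literals {W=F, X=T, Y=T}.
      branch 2.2 (add Y):
        ○ open, literals {W=F, Y=T}.
1 branch closed, 5 open.
Each open branch fixes some atoms; the unmentioned ones are free. Counting distinct full assignments: branch {W=F, Y=T, Z=F} (X) contributes 2 new; branch {W=F, Y=T, Z=T} (X) contributes 2 new; branch {W=F, Y=T, Z=F} (X) contributes 0 new; branch {W=F, X=T, Y=T} (Z) contributes 0 new; branch {W=F, Y=T} (Z, X) contributes 0 new. Total: 4.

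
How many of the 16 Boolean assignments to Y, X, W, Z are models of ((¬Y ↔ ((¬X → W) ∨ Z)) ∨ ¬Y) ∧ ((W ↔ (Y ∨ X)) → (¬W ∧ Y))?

5

Initial set: {T (((¬Y ↔ ((¬X → W) ∨ Z)) ∨ ¬Y) ∧ ((W ↔ (Y ∨ X)) → (¬W ∧ Y)))}.
T (((¬Y ↔ ((¬X → W) ∨ Z)) ∨ ¬Y) ∧ ((W ↔ (Y ∨ X)) → (¬W ∧ Y))): α-rule — add T ((¬Y ↔ ((¬X → W) ∨ Z)) ∨ ¬Y), T ((W ↔ (Y ∨ X)) → (¬W ∧ Y)).
T ((¬Y ↔ ((¬X → W) ∨ Z)) ∨ ¬Y): β-rule — branch into T (¬Y ↔ ((¬X → W) ∨ Z))  //  T ¬Y.
  branch 1 (add T (¬Y ↔ ((¬X → W) ∨ Z))):
    T ((W ↔ (Y ∨ X)) → (¬W ∧ Y)): β-rule — branch into F (W ↔ (Y ∨ X))  //  T (¬W ∧ Y).
      branch 1.1 (add F (W ↔ (Y ∨ X))):
        T (¬Y ↔ ((¬X → W) ∨ Z)): β-rule — branch into T ¬Y, T ((¬X → W) ∨ Z)  //  F ¬Y, F ((¬X → W) ∨ Z).
          branch 1.1.1 (add T ¬Y, T ((¬X → W) ∨ Z)):
            F (W ↔ (Y ∨ X)): β-rule — branch into T W, F (Y ∨ X)  //  F W, T (Y ∨ X).
              branch 1.1.1.1 (add T W, F (Y ∨ X)):
                F (Y ∨ X): α-rule — add F Y, F X.
                T ((¬X → W) ∨ Z): β-rule — branch into T (¬X → W)  //  T Z.
                  branch 1.1.1.1.1 (add T (¬X → W)):
                    T (¬X → W): β-rule — branch into F ¬X  //  T W.
                      branch 1.1.1.1.1.1 (add F ¬X):
                        × closes — contains both X and ¬X.
                      branch 1.1.1.1.1.2 (add T W):
                        ○ open, literals {W=T, X=F, Y=F}.
                  branch 1.1.1.1.2 (add T Z):
                    ○ open, literals {W=T, X=F, Y=F, Z=T}.
              branch 1.1.1.2 (add F W, T (Y ∨ X)):
                T ((¬X → W) ∨ Z): β-rule — branch into T (¬X → W)  //  T Z.
                  branch 1.1.1.2.1 (add T (¬X → W)):
                    T (Y ∨ X): β-rule — branch into T Y  //  T X.
                      branch 1.1.1.2.1.1 (add T Y):
                        × closes — contains both Y and ¬Y.
                      branch 1.1.1.2.1.2 (add T X):
                        T (¬X → W): β-rule — branch into F ¬X  //  T W.
                          branch 1.1.1.2.1.2.1 (add F ¬X):
                            ○ open, literals {W=F, X=T, Y=F}.
                          branch 1.1.1.2.1.2.2 (add T W):
                            × closes — contains both W and ¬W.
                  branch 1.1.1.2.2 (add T Z):
                    T (Y ∨ X): β-rule — branch into T Y  //  T X.
                      branch 1.1.1.2.2.1 (add T Y):
                        × closes — contains both Y and ¬Y.
                      branch 1.1.1.2.2.2 (add T X):
                        ○ open, literals {W=F, X=T, Y=F, Z=T}.
          branch 1.1.2 (add F ¬Y, F ((¬X → W) ∨ Z)):
            F ((¬X → W) ∨ Z): α-rule — add F (¬X → W), F Z.
            F (¬X → W): α-rule — add T ¬X, F W.
            F (W ↔ (Y ∨ X)): β-rule — branch into T W, F (Y ∨ X)  //  F W, T (Y ∨ X).
              branch 1.1.2.1 (add T W, F (Y ∨ X)):
                × closes — contains both W and ¬W.
              branch 1.1.2.2 (add F W, T (Y ∨ X)):
                T (Y ∨ X): β-rule — branch into T Y  //  T X.
                  branch 1.1.2.2.1 (add T Y):
                    ○ open, literals {W=F, X=F, Y=T, Z=F}.
                  branch 1.1.2.2.2 (add T X):
                    × closes — contains both X and ¬X.
      branch 1.2 (add T (¬W ∧ Y)):
        T (¬W ∧ Y): α-rule — add T ¬W, T Y.
        T (¬Y ↔ ((¬X → W) ∨ Z)): β-rule — branch into T ¬Y, T ((¬X → W) ∨ Z)  //  F ¬Y, F ((¬X → W) ∨ Z).
          branch 1.2.1 (add T ¬Y, T ((¬X → W) ∨ Z)):
            × closes — contains both Y and ¬Y.
          branch 1.2.2 (add F ¬Y, F ((¬X → W) ∨ Z)):
            F ((¬X → W) ∨ Z): α-rule — add F (¬X → W), F Z.
            F (¬X → W): α-rule — add T ¬X, F W.
            ○ open, literals {W=F, X=F, Y=T, Z=F}.
  branch 2 (add T ¬Y):
    T ((W ↔ (Y ∨ X)) → (¬W ∧ Y)): β-rule — branch into F (W ↔ (Y ∨ X))  //  T (¬W ∧ Y).
      branch 2.1 (add F (W ↔ (Y ∨ X))):
        F (W ↔ (Y ∨ X)): β-rule — branch into T W, F (Y ∨ X)  //  F W, T (Y ∨ X).
          branch 2.1.1 (add T W, F (Y ∨ X)):
            F (Y ∨ X): α-rule — add F Y, F X.
            ○ open, literals {W=T, X=F, Y=F}.
          branch 2.1.2 (add F W, T (Y ∨ X)):
            T (Y ∨ X): β-rule — branch into T Y  //  T X.
              branch 2.1.2.1 (add T Y):
                × closes — contains both Y and ¬Y.
              branch 2.1.2.2 (add T X):
                ○ open, literals {W=F, X=T, Y=F}.
      branch 2.2 (add T (¬W ∧ Y)):
        T (¬W ∧ Y): α-rule — add T ¬W, T Y.
        × closes — contains both Y and ¬Y.
9 branches closed, 8 open.
Each open branch fixes some atoms; the unmentioned ones are free. Counting distinct full assignments: branch {W=T, X=F, Y=F} (Z) contributes 2 new; branch {W=T, X=F, Y=F, Z=T} (none free) contributes 0 new; branch {W=F, X=T, Y=F} (Z) contributes 2 new; branch {W=F, X=T, Y=F, Z=T} (none free) contributes 0 new; branch {W=F, X=F, Y=T, Z=F} (none free) contributes 1 new; branch {W=F, X=F, Y=T, Z=F} (none free) contributes 0 new; branch {W=T, X=F, Y=F} (Z) contributes 0 new; branch {W=F, X=T, Y=F} (Z) contributes 0 new. Total: 5.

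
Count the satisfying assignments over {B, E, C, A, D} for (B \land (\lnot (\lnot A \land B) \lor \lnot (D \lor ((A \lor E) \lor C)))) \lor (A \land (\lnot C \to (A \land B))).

Initial set: {((B \land (\lnot (\lnot A \land B) \lor \lnot (D \lor ((A \lor E) \lor C)))) \lor (A \land (\lnot C \to (A \land B))))}.
((B \land (\lnot (\lnot A \land B) \lor \lnot (D \lor ((A \lor E) \lor C)))) \lor (A \land (\lnot C \to (A \land B)))): β-rule — branch into (B \land (\lnot (\lnot A \land B) \lor \lnot (D \lor ((A \lor E) \lor C))))  //  (A \land (\lnot C \to (A \land B))).
  branch 1 (add (B \land (\lnot (\lnot A \land B) \lor \lnot (D \lor ((A \lor E) \lor C))))):
    (B \land (\lnot (\lnot A \land B) \lor \lnot (D \lor ((A \lor E) \lor C)))): α-rule — add B, (\lnot (\lnot A \land B) \lor \lnot (D \lor ((A \lor E) \lor C))).
    (\lnot (\lnot A \land B) \lor \lnot (D \lor ((A \lor E) \lor C))): β-rule — branch into \lnot (\lnot A \land B)  //  \lnot (D \lor ((A \lor E) \lor C)).
      branch 1.1 (add \lnot (\lnot A \land B)):
        \lnot (\lnot A \land B): β-rule — branch into \lnot \lnot A  //  \lnot B.
          branch 1.1.1 (add \lnot \lnot A):
            ○ open, literals {A=true, B=true}.
          branch 1.1.2 (add \lnot B):
            × closes — contains both B and \lnot B.
      branch 1.2 (add \lnot (D \lor ((A \lor E) \lor C))):
        \lnot (D \lor ((A \lor E) \lor C)): α-rule — add \lnot D, \lnot ((A \lor E) \lor C).
        \lnot ((A \lor E) \lor C): α-rule — add \lnot (A \lor E), \lnot C.
        \lnot (A \lor E): α-rule — add \lnot A, \lnot E.
        ○ open, literals {A=false, B=true, C=false, D=false, E=false}.
  branch 2 (add (A \land (\lnot C \to (A \land B)))):
    (A \land (\lnot C \to (A \land B))): α-rule — add A, (\lnot C \to (A \land B)).
    (\lnot C \to (A \land B)): β-rule — branch into \lnot \lnot C  //  (A \land B).
      branch 2.1 (add \lnot \lnot C):
        ○ open, literals {A=true, C=true}.
      branch 2.2 (add (A \land B)):
        (A \land B): α-rule — add A, B.
        ○ open, literals {A=true, B=true}.
1 branch closed, 4 open.
Each open branch fixes some atoms; the unmentioned ones are free. Counting distinct full assignments: branch {A=true, B=true} (E, C, D) contributes 8 new; branch {A=false, B=true, C=false, D=false, E=false} (none free) contributes 1 new; branch {A=true, C=true} (B, E, D) contributes 4 new; branch {A=true, B=true} (E, C, D) contributes 0 new. Total: 13.

13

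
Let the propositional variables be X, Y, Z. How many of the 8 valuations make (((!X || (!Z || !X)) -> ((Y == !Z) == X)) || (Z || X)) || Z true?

7

Initial set: {T ((((!X || (!Z || !X)) -> ((Y == !Z) == X)) || (Z || X)) || Z)}.
T ((((!X || (!Z || !X)) -> ((Y == !Z) == X)) || (Z || X)) || Z): β-rule — branch into T (((!X || (!Z || !X)) -> ((Y == !Z) == X)) || (Z || X))  //  T Z.
  branch 1 (add T (((!X || (!Z || !X)) -> ((Y == !Z) == X)) || (Z || X))):
    T (((!X || (!Z || !X)) -> ((Y == !Z) == X)) || (Z || X)): β-rule — branch into T ((!X || (!Z || !X)) -> ((Y == !Z) == X))  //  T (Z || X).
      branch 1.1 (add T ((!X || (!Z || !X)) -> ((Y == !Z) == X))):
        T ((!X || (!Z || !X)) -> ((Y == !Z) == X)): β-rule — branch into F (!X || (!Z || !X))  //  T ((Y == !Z) == X).
          branch 1.1.1 (add F (!X || (!Z || !X))):
            F (!X || (!Z || !X)): α-rule — add F !X, F (!Z || !X).
            F (!Z || !X): α-rule — add F !Z, F !X.
            ○ open, literals {X=T, Z=T}.
          branch 1.1.2 (add T ((Y == !Z) == X)):
            T ((Y == !Z) == X): β-rule — branch into T (Y == !Z), T X  //  F (Y == !Z), F X.
              branch 1.1.2.1 (add T (Y == !Z), T X):
                T (Y == !Z): β-rule — branch into T Y, T !Z  //  F Y, F !Z.
                  branch 1.1.2.1.1 (add T Y, T !Z):
                    ○ open, literals {X=T, Y=T, Z=F}.
                  branch 1.1.2.1.2 (add F Y, F !Z):
                    ○ open, literals {X=T, Y=F, Z=T}.
              branch 1.1.2.2 (add F (Y == !Z), F X):
                F (Y == !Z): β-rule — branch into T Y, F !Z  //  F Y, T !Z.
                  branch 1.1.2.2.1 (add T Y, F !Z):
                    ○ open, literals {X=F, Y=T, Z=T}.
                  branch 1.1.2.2.2 (add F Y, T !Z):
                    ○ open, literals {X=F, Y=F, Z=F}.
      branch 1.2 (add T (Z || X)):
        T (Z || X): β-rule — branch into T Z  //  T X.
          branch 1.2.1 (add T Z):
            ○ open, literals {Z=T}.
          branch 1.2.2 (add T X):
            ○ open, literals {X=T}.
  branch 2 (add T Z):
    ○ open, literals {Z=T}.
0 branches closed, 8 open.
Each open branch fixes some atoms; the unmentioned ones are free. Counting distinct full assignments: branch {X=T, Z=T} (Y) contributes 2 new; branch {X=T, Y=T, Z=F} (none free) contributes 1 new; branch {X=T, Y=F, Z=T} (none free) contributes 0 new; branch {X=F, Y=T, Z=T} (none free) contributes 1 new; branch {X=F, Y=F, Z=F} (none free) contributes 1 new; branch {Z=T} (X, Y) contributes 1 new; branch {X=T} (Y, Z) contributes 1 new; branch {Z=T} (X, Y) contributes 0 new. Total: 7.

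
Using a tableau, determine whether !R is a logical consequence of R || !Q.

Initial set: {T (R || !Q); F !R}.
T (R || !Q): β-rule — branch into T R  //  T !Q.
  branch 1 (add T R):
    ○ open, literals {R=1}.
  branch 2 (add T !Q):
    ○ open, literals {Q=0, R=1}.
0 branches closed, 2 open.
An open branch gives a countermodel: R=1 (unmentioned atoms arbitrary); the premises hold there but the conclusion fails.

No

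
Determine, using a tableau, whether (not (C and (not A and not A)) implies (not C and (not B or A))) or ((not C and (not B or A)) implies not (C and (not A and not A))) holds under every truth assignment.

Assume the negation and expand:
Initial set: {not ((not (C and (not A and not A)) implies (not C and (not B or A))) or ((not C and (not B or A)) implies not (C and (not A and not A))))}.
not ((not (C and (not A and not A)) implies (not C and (not B or A))) or ((not C and (not B or A)) implies not (C and (not A and not A)))): α-rule — add not (not (C and (not A and not A)) implies (not C and (not B or A))), not ((not C and (not B or A)) implies not (C and (not A and not A))).
not (not (C and (not A and not A)) implies (not C and (not B or A))): α-rule — add not (C and (not A and not A)), not (not C and (not B or A)).
not ((not C and (not B or A)) implies not (C and (not A and not A))): α-rule — add (not C and (not B or A)), not not (C and (not A and not A)).
(not C and (not B or A)): α-rule — add not C, (not B or A).
not not (C and (not A and not A)): α-rule — add C, (not A and not A).
× closes — contains both C and not C.
All 1 branch closes.
Every branch closed, so the negation is unsatisfiable and the formula is valid.

Valid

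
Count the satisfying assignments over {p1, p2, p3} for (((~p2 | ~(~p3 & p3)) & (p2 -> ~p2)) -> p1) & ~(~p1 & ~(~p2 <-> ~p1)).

Initial set: {((((~p2 | ~(~p3 & p3)) & (p2 -> ~p2)) -> p1) & ~(~p1 & ~(~p2 <-> ~p1)))}.
((((~p2 | ~(~p3 & p3)) & (p2 -> ~p2)) -> p1) & ~(~p1 & ~(~p2 <-> ~p1))): α-rule — add (((~p2 | ~(~p3 & p3)) & (p2 -> ~p2)) -> p1), ~(~p1 & ~(~p2 <-> ~p1)).
(((~p2 | ~(~p3 & p3)) & (p2 -> ~p2)) -> p1): β-rule — branch into ~((~p2 | ~(~p3 & p3)) & (p2 -> ~p2))  //  p1.
  branch 1 (add ~((~p2 | ~(~p3 & p3)) & (p2 -> ~p2))):
    ~(~p1 & ~(~p2 <-> ~p1)): β-rule — branch into ~~p1  //  ~~(~p2 <-> ~p1).
      branch 1.1 (add ~~p1):
        ~((~p2 | ~(~p3 & p3)) & (p2 -> ~p2)): β-rule — branch into ~(~p2 | ~(~p3 & p3))  //  ~(p2 -> ~p2).
          branch 1.1.1 (add ~(~p2 | ~(~p3 & p3))):
            ~(~p2 | ~(~p3 & p3)): α-rule — add ~~p2, ~~(~p3 & p3).
            ~~(~p3 & p3): α-rule — add ~p3, p3.
            × closes — contains both p3 and ~p3.
          branch 1.1.2 (add ~(p2 -> ~p2)):
            ~(p2 -> ~p2): α-rule — add p2, ~~p2.
            ○ open, literals {p1=true, p2=true}.
      branch 1.2 (add ~~(~p2 <-> ~p1)):
        ~((~p2 | ~(~p3 & p3)) & (p2 -> ~p2)): β-rule — branch into ~(~p2 | ~(~p3 & p3))  //  ~(p2 -> ~p2).
          branch 1.2.1 (add ~(~p2 | ~(~p3 & p3))):
            ~(~p2 | ~(~p3 & p3)): α-rule — add ~~p2, ~~(~p3 & p3).
            ~~(~p3 & p3): α-rule — add ~p3, p3.
            × closes — contains both p3 and ~p3.
          branch 1.2.2 (add ~(p2 -> ~p2)):
            ~(p2 -> ~p2): α-rule — add p2, ~~p2.
            ~~(~p2 <-> ~p1): β-rule — branch into ~p2, ~p1  //  ~~p2, ~~p1.
              branch 1.2.2.1 (add ~p2, ~p1):
                × closes — contains both p2 and ~p2.
              branch 1.2.2.2 (add ~~p2, ~~p1):
                ○ open, literals {p1=true, p2=true}.
  branch 2 (add p1):
    ~(~p1 & ~(~p2 <-> ~p1)): β-rule — branch into ~~p1  //  ~~(~p2 <-> ~p1).
      branch 2.1 (add ~~p1):
        ○ open, literals {p1=true}.
      branch 2.2 (add ~~(~p2 <-> ~p1)):
        ~~(~p2 <-> ~p1): β-rule — branch into ~p2, ~p1  //  ~~p2, ~~p1.
          branch 2.2.1 (add ~p2, ~p1):
            × closes — contains both p1 and ~p1.
          branch 2.2.2 (add ~~p2, ~~p1):
            ○ open, literals {p1=true, p2=true}.
4 branches closed, 4 open.
Each open branch fixes some atoms; the unmentioned ones are free. Counting distinct full assignments: branch {p1=true, p2=true} (p3) contributes 2 new; branch {p1=true, p2=true} (p3) contributes 0 new; branch {p1=true} (p2, p3) contributes 2 new; branch {p1=true, p2=true} (p3) contributes 0 new. Total: 4.

4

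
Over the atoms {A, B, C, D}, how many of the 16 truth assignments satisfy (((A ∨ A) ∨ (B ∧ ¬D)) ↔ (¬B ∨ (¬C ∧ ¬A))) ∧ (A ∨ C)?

Initial set: {((((A ∨ A) ∨ (B ∧ ¬D)) ↔ (¬B ∨ (¬C ∧ ¬A))) ∧ (A ∨ C))}.
((((A ∨ A) ∨ (B ∧ ¬D)) ↔ (¬B ∨ (¬C ∧ ¬A))) ∧ (A ∨ C)): α-rule — add (((A ∨ A) ∨ (B ∧ ¬D)) ↔ (¬B ∨ (¬C ∧ ¬A))), (A ∨ C).
(((A ∨ A) ∨ (B ∧ ¬D)) ↔ (¬B ∨ (¬C ∧ ¬A))): β-rule — branch into ((A ∨ A) ∨ (B ∧ ¬D)), (¬B ∨ (¬C ∧ ¬A))  //  ¬((A ∨ A) ∨ (B ∧ ¬D)), ¬(¬B ∨ (¬C ∧ ¬A)).
  branch 1 (add ((A ∨ A) ∨ (B ∧ ¬D)), (¬B ∨ (¬C ∧ ¬A))):
    (A ∨ C): β-rule — branch into A  //  C.
      branch 1.1 (add A):
        ((A ∨ A) ∨ (B ∧ ¬D)): β-rule — branch into (A ∨ A)  //  (B ∧ ¬D).
          branch 1.1.1 (add (A ∨ A)):
            (¬B ∨ (¬C ∧ ¬A)): β-rule — branch into ¬B  //  (¬C ∧ ¬A).
              branch 1.1.1.1 (add ¬B):
                (A ∨ A): β-rule — branch into A  //  A.
                  branch 1.1.1.1.1 (add A):
                    ○ open, literals {A=T, B=F}.
                  branch 1.1.1.1.2 (add A):
                    ○ open, literals {A=T, B=F}.
              branch 1.1.1.2 (add (¬C ∧ ¬A)):
                (¬C ∧ ¬A): α-rule — add ¬C, ¬A.
                × closes — contains both A and ¬A.
          branch 1.1.2 (add (B ∧ ¬D)):
            (B ∧ ¬D): α-rule — add B, ¬D.
            (¬B ∨ (¬C ∧ ¬A)): β-rule — branch into ¬B  //  (¬C ∧ ¬A).
              branch 1.1.2.1 (add ¬B):
                × closes — contains both B and ¬B.
              branch 1.1.2.2 (add (¬C ∧ ¬A)):
                (¬C ∧ ¬A): α-rule — add ¬C, ¬A.
                × closes — contains both A and ¬A.
      branch 1.2 (add C):
        ((A ∨ A) ∨ (B ∧ ¬D)): β-rule — branch into (A ∨ A)  //  (B ∧ ¬D).
          branch 1.2.1 (add (A ∨ A)):
            (¬B ∨ (¬C ∧ ¬A)): β-rule — branch into ¬B  //  (¬C ∧ ¬A).
              branch 1.2.1.1 (add ¬B):
                (A ∨ A): β-rule — branch into A  //  A.
                  branch 1.2.1.1.1 (add A):
                    ○ open, literals {A=T, B=F, C=T}.
                  branch 1.2.1.1.2 (add A):
                    ○ open, literals {A=T, B=F, C=T}.
              branch 1.2.1.2 (add (¬C ∧ ¬A)):
                (¬C ∧ ¬A): α-rule — add ¬C, ¬A.
                × closes — contains both C and ¬C.
          branch 1.2.2 (add (B ∧ ¬D)):
            (B ∧ ¬D): α-rule — add B, ¬D.
            (¬B ∨ (¬C ∧ ¬A)): β-rule — branch into ¬B  //  (¬C ∧ ¬A).
              branch 1.2.2.1 (add ¬B):
                × closes — contains both B and ¬B.
              branch 1.2.2.2 (add (¬C ∧ ¬A)):
                (¬C ∧ ¬A): α-rule — add ¬C, ¬A.
                × closes — contains both C and ¬C.
  branch 2 (add ¬((A ∨ A) ∨ (B ∧ ¬D)), ¬(¬B ∨ (¬C ∧ ¬A))):
    ¬((A ∨ A) ∨ (B ∧ ¬D)): α-rule — add ¬(A ∨ A), ¬(B ∧ ¬D).
    ¬(¬B ∨ (¬C ∧ ¬A)): α-rule — add ¬¬B, ¬(¬C ∧ ¬A).
    ¬(A ∨ A): α-rule — add ¬A, ¬A.
    (A ∨ C): β-rule — branch into A  //  C.
      branch 2.1 (add A):
        × closes — contains both A and ¬A.
      branch 2.2 (add C):
        ¬(B ∧ ¬D): β-rule — branch into ¬B  //  ¬¬D.
          branch 2.2.1 (add ¬B):
            × closes — contains both B and ¬B.
          branch 2.2.2 (add ¬¬D):
            ¬(¬C ∧ ¬A): β-rule — branch into ¬¬C  //  ¬¬A.
              branch 2.2.2.1 (add ¬¬C):
                ○ open, literals {A=F, B=T, C=T, D=T}.
              branch 2.2.2.2 (add ¬¬A):
                × closes — contains both A and ¬A.
9 branches closed, 5 open.
Each open branch fixes some atoms; the unmentioned ones are free. Counting distinct full assignments: branch {A=T, B=F} (C, D) contributes 4 new; branch {A=T, B=F} (C, D) contributes 0 new; branch {A=T, B=F, C=T} (D) contributes 0 new; branch {A=T, B=F, C=T} (D) contributes 0 new; branch {A=F, B=T, C=T, D=T} (none free) contributes 1 new. Total: 5.

5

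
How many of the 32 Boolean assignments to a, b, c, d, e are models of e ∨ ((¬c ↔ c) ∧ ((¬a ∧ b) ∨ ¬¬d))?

16

Initial set: {(e ∨ ((¬c ↔ c) ∧ ((¬a ∧ b) ∨ ¬¬d)))}.
(e ∨ ((¬c ↔ c) ∧ ((¬a ∧ b) ∨ ¬¬d))): β-rule — branch into e  //  ((¬c ↔ c) ∧ ((¬a ∧ b) ∨ ¬¬d)).
  branch 1 (add e):
    ○ open, literals {e=T}.
  branch 2 (add ((¬c ↔ c) ∧ ((¬a ∧ b) ∨ ¬¬d))):
    ((¬c ↔ c) ∧ ((¬a ∧ b) ∨ ¬¬d)): α-rule — add (¬c ↔ c), ((¬a ∧ b) ∨ ¬¬d).
    (¬c ↔ c): β-rule — branch into ¬c, c  //  ¬¬c, ¬c.
      branch 2.1 (add ¬c, c):
        × closes — contains both c and ¬c.
      branch 2.2 (add ¬¬c, ¬c):
        × closes — contains both c and ¬c.
2 branches closed, 1 open.
Each open branch fixes some atoms; the unmentioned ones are free. Counting distinct full assignments: branch {e=T} (a, b, c, d) contributes 16 new. Total: 16.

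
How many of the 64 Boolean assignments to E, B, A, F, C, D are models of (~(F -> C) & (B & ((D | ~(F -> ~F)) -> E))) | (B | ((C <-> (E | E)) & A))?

40

Initial set: {((~(F -> C) & (B & ((D | ~(F -> ~F)) -> E))) | (B | ((C <-> (E | E)) & A)))}.
((~(F -> C) & (B & ((D | ~(F -> ~F)) -> E))) | (B | ((C <-> (E | E)) & A))): β-rule — branch into (~(F -> C) & (B & ((D | ~(F -> ~F)) -> E)))  //  (B | ((C <-> (E | E)) & A)).
  branch 1 (add (~(F -> C) & (B & ((D | ~(F -> ~F)) -> E)))):
    (~(F -> C) & (B & ((D | ~(F -> ~F)) -> E))): α-rule — add ~(F -> C), (B & ((D | ~(F -> ~F)) -> E)).
    ~(F -> C): α-rule — add F, ~C.
    (B & ((D | ~(F -> ~F)) -> E)): α-rule — add B, ((D | ~(F -> ~F)) -> E).
    ((D | ~(F -> ~F)) -> E): β-rule — branch into ~(D | ~(F -> ~F))  //  E.
      branch 1.1 (add ~(D | ~(F -> ~F))):
        ~(D | ~(F -> ~F)): α-rule — add ~D, ~~(F -> ~F).
        ~~(F -> ~F): β-rule — branch into ~F  //  ~F.
          branch 1.1.1 (add ~F):
            × closes — contains both F and ~F.
          branch 1.1.2 (add ~F):
            × closes — contains both F and ~F.
      branch 1.2 (add E):
        ○ open, literals {B=1, C=0, E=1, F=1}.
  branch 2 (add (B | ((C <-> (E | E)) & A))):
    (B | ((C <-> (E | E)) & A)): β-rule — branch into B  //  ((C <-> (E | E)) & A).
      branch 2.1 (add B):
        ○ open, literals {B=1}.
      branch 2.2 (add ((C <-> (E | E)) & A)):
        ((C <-> (E | E)) & A): α-rule — add (C <-> (E | E)), A.
        (C <-> (E | E)): β-rule — branch into C, (E | E)  //  ~C, ~(E | E).
          branch 2.2.1 (add C, (E | E)):
            (E | E): β-rule — branch into E  //  E.
              branch 2.2.1.1 (add E):
                ○ open, literals {A=1, C=1, E=1}.
              branch 2.2.1.2 (add E):
                ○ open, literals {A=1, C=1, E=1}.
          branch 2.2.2 (add ~C, ~(E | E)):
            ~(E | E): α-rule — add ~E, ~E.
            ○ open, literals {A=1, C=0, E=0}.
2 branches closed, 5 open.
Each open branch fixes some atoms; the unmentioned ones are free. Counting distinct full assignments: branch {B=1, C=0, E=1, F=1} (A, D) contributes 4 new; branch {B=1} (E, A, F, C, D) contributes 28 new; branch {A=1, C=1, E=1} (B, F, D) contributes 4 new; branch {A=1, C=1, E=1} (B, F, D) contributes 0 new; branch {A=1, C=0, E=0} (B, F, D) contributes 4 new. Total: 40.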